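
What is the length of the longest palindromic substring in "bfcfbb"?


Input: "bfcfbb"
Checking substrings for palindromes:
  [0:5] "bfcfb" (len 5) => palindrome
  [1:4] "fcf" (len 3) => palindrome
  [4:6] "bb" (len 2) => palindrome
Longest palindromic substring: "bfcfb" with length 5

5


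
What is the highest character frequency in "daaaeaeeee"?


Input: daaaeaeeee
Character counts:
  'a': 4
  'd': 1
  'e': 5
Maximum frequency: 5

5


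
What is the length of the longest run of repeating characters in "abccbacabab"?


Input: "abccbacabab"
Scanning for longest run:
  Position 1 ('b'): new char, reset run to 1
  Position 2 ('c'): new char, reset run to 1
  Position 3 ('c'): continues run of 'c', length=2
  Position 4 ('b'): new char, reset run to 1
  Position 5 ('a'): new char, reset run to 1
  Position 6 ('c'): new char, reset run to 1
  Position 7 ('a'): new char, reset run to 1
  Position 8 ('b'): new char, reset run to 1
  Position 9 ('a'): new char, reset run to 1
  Position 10 ('b'): new char, reset run to 1
Longest run: 'c' with length 2

2


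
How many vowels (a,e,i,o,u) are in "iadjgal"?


Input: iadjgal
Checking each character:
  'i' at position 0: vowel (running total: 1)
  'a' at position 1: vowel (running total: 2)
  'd' at position 2: consonant
  'j' at position 3: consonant
  'g' at position 4: consonant
  'a' at position 5: vowel (running total: 3)
  'l' at position 6: consonant
Total vowels: 3

3


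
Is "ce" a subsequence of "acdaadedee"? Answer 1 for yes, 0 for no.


Check if "ce" is a subsequence of "acdaadedee"
Greedy scan:
  Position 0 ('a'): no match needed
  Position 1 ('c'): matches sub[0] = 'c'
  Position 2 ('d'): no match needed
  Position 3 ('a'): no match needed
  Position 4 ('a'): no match needed
  Position 5 ('d'): no match needed
  Position 6 ('e'): matches sub[1] = 'e'
  Position 7 ('d'): no match needed
  Position 8 ('e'): no match needed
  Position 9 ('e'): no match needed
All 2 characters matched => is a subsequence

1


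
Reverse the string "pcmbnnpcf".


Input: pcmbnnpcf
Reading characters right to left:
  Position 8: 'f'
  Position 7: 'c'
  Position 6: 'p'
  Position 5: 'n'
  Position 4: 'n'
  Position 3: 'b'
  Position 2: 'm'
  Position 1: 'c'
  Position 0: 'p'
Reversed: fcpnnbmcp

fcpnnbmcp


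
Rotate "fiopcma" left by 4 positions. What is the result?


Input: "fiopcma", rotate left by 4
First 4 characters: "fiop"
Remaining characters: "cma"
Concatenate remaining + first: "cma" + "fiop" = "cmafiop"

cmafiop


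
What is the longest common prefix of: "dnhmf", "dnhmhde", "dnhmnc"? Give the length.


Words: dnhmf, dnhmhde, dnhmnc
  Position 0: all 'd' => match
  Position 1: all 'n' => match
  Position 2: all 'h' => match
  Position 3: all 'm' => match
  Position 4: ('f', 'h', 'n') => mismatch, stop
LCP = "dnhm" (length 4)

4


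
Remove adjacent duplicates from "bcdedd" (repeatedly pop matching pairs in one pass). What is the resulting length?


Input: bcdedd
Stack-based adjacent duplicate removal:
  Read 'b': push. Stack: b
  Read 'c': push. Stack: bc
  Read 'd': push. Stack: bcd
  Read 'e': push. Stack: bcde
  Read 'd': push. Stack: bcded
  Read 'd': matches stack top 'd' => pop. Stack: bcde
Final stack: "bcde" (length 4)

4


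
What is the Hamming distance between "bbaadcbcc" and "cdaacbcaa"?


Comparing "bbaadcbcc" and "cdaacbcaa" position by position:
  Position 0: 'b' vs 'c' => differ
  Position 1: 'b' vs 'd' => differ
  Position 2: 'a' vs 'a' => same
  Position 3: 'a' vs 'a' => same
  Position 4: 'd' vs 'c' => differ
  Position 5: 'c' vs 'b' => differ
  Position 6: 'b' vs 'c' => differ
  Position 7: 'c' vs 'a' => differ
  Position 8: 'c' vs 'a' => differ
Total differences (Hamming distance): 7

7


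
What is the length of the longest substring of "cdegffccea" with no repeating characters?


Input: "cdegffccea"
Sliding window (track last position of each char):
  Position 0 ('c'): window [0,0] length 1 -- new best
  Position 1 ('d'): window [0,1] length 2 -- new best
  Position 2 ('e'): window [0,2] length 3 -- new best
  Position 3 ('g'): window [0,3] length 4 -- new best
  Position 4 ('f'): window [0,4] length 5 -- new best
  Position 5 ('f'): repeat (last at 4), move window start to 5
  Position 5 ('f'): window [5,5] length 1
  Position 6 ('c'): window [5,6] length 2
  Position 7 ('c'): repeat (last at 6), move window start to 7
  Position 7 ('c'): window [7,7] length 1
  Position 8 ('e'): window [7,8] length 2
  Position 9 ('a'): window [7,9] length 3
Longest substring with no repeats: "cdegf" with length 5

5


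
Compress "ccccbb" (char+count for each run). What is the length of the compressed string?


Input: ccccbb
Runs:
  'c' x 4 => "c4"
  'b' x 2 => "b2"
Compressed: "c4b2"
Compressed length: 4

4


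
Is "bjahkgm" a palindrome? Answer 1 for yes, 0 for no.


Input: bjahkgm
Reversed: mgkhajb
  Compare pos 0 ('b') with pos 6 ('m'): MISMATCH
  Compare pos 1 ('j') with pos 5 ('g'): MISMATCH
  Compare pos 2 ('a') with pos 4 ('k'): MISMATCH
Result: not a palindrome

0


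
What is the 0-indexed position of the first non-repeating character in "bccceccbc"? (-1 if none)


Input: bccceccbc
Character frequencies:
  'b': 2
  'c': 6
  'e': 1
Scanning left to right for freq == 1:
  Position 0 ('b'): freq=2, skip
  Position 1 ('c'): freq=6, skip
  Position 2 ('c'): freq=6, skip
  Position 3 ('c'): freq=6, skip
  Position 4 ('e'): unique! => answer = 4

4


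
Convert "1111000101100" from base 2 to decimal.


Input: "1111000101100" in base 2
Positional expansion:
  Digit '1' (value 1) x 2^12 = 4096
  Digit '1' (value 1) x 2^11 = 2048
  Digit '1' (value 1) x 2^10 = 1024
  Digit '1' (value 1) x 2^9 = 512
  Digit '0' (value 0) x 2^8 = 0
  Digit '0' (value 0) x 2^7 = 0
  Digit '0' (value 0) x 2^6 = 0
  Digit '1' (value 1) x 2^5 = 32
  Digit '0' (value 0) x 2^4 = 0
  Digit '1' (value 1) x 2^3 = 8
  Digit '1' (value 1) x 2^2 = 4
  Digit '0' (value 0) x 2^1 = 0
  Digit '0' (value 0) x 2^0 = 0
Sum = 7724

7724


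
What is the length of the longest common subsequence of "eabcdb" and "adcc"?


LCS of "eabcdb" and "adcc"
DP table:
           a    d    c    c
      0    0    0    0    0
  e   0    0    0    0    0
  a   0    1    1    1    1
  b   0    1    1    1    1
  c   0    1    1    2    2
  d   0    1    2    2    2
  b   0    1    2    2    2
LCS length = dp[6][4] = 2

2


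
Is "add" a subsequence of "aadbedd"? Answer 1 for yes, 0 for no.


Check if "add" is a subsequence of "aadbedd"
Greedy scan:
  Position 0 ('a'): matches sub[0] = 'a'
  Position 1 ('a'): no match needed
  Position 2 ('d'): matches sub[1] = 'd'
  Position 3 ('b'): no match needed
  Position 4 ('e'): no match needed
  Position 5 ('d'): matches sub[2] = 'd'
  Position 6 ('d'): no match needed
All 3 characters matched => is a subsequence

1


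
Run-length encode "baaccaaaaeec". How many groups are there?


Input: baaccaaaaeec
Scanning for consecutive runs:
  Group 1: 'b' x 1 (positions 0-0)
  Group 2: 'a' x 2 (positions 1-2)
  Group 3: 'c' x 2 (positions 3-4)
  Group 4: 'a' x 4 (positions 5-8)
  Group 5: 'e' x 2 (positions 9-10)
  Group 6: 'c' x 1 (positions 11-11)
Total groups: 6

6


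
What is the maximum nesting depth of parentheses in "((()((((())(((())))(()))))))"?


Input: "((()((((())(((())))(()))))))"
Tracking depth:
  Position 0 '(': depth becomes 1
  Position 1 '(': depth becomes 2
  Position 2 '(': depth becomes 3
  Position 3 ')': depth becomes 2
  Position 4 '(': depth becomes 3
  Position 5 '(': depth becomes 4
  Position 6 '(': depth becomes 5
  Position 7 '(': depth becomes 6
  Position 8 '(': depth becomes 7
  Position 9 ')': depth becomes 6
  Position 10 ')': depth becomes 5
  Position 11 '(': depth becomes 6
  Position 12 '(': depth becomes 7
  Position 13 '(': depth becomes 8
  Position 14 '(': depth becomes 9
  Position 15 ')': depth becomes 8
  Position 16 ')': depth becomes 7
  Position 17 ')': depth becomes 6
  Position 18 ')': depth becomes 5
  Position 19 '(': depth becomes 6
  Position 20 '(': depth becomes 7
  Position 21 ')': depth becomes 6
  Position 22 ')': depth becomes 5
  Position 23 ')': depth becomes 4
  Position 24 ')': depth becomes 3
  Position 25 ')': depth becomes 2
  Position 26 ')': depth becomes 1
  Position 27 ')': depth becomes 0
Maximum depth reached: 9

9


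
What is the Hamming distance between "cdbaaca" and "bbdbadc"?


Comparing "cdbaaca" and "bbdbadc" position by position:
  Position 0: 'c' vs 'b' => differ
  Position 1: 'd' vs 'b' => differ
  Position 2: 'b' vs 'd' => differ
  Position 3: 'a' vs 'b' => differ
  Position 4: 'a' vs 'a' => same
  Position 5: 'c' vs 'd' => differ
  Position 6: 'a' vs 'c' => differ
Total differences (Hamming distance): 6

6


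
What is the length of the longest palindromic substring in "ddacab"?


Input: "ddacab"
Checking substrings for palindromes:
  [2:5] "aca" (len 3) => palindrome
  [0:2] "dd" (len 2) => palindrome
Longest palindromic substring: "aca" with length 3

3


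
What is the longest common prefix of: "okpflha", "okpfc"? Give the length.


Words: okpflha, okpfc
  Position 0: all 'o' => match
  Position 1: all 'k' => match
  Position 2: all 'p' => match
  Position 3: all 'f' => match
  Position 4: ('l', 'c') => mismatch, stop
LCP = "okpf" (length 4)

4


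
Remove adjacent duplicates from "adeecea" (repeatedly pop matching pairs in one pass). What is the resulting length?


Input: adeecea
Stack-based adjacent duplicate removal:
  Read 'a': push. Stack: a
  Read 'd': push. Stack: ad
  Read 'e': push. Stack: ade
  Read 'e': matches stack top 'e' => pop. Stack: ad
  Read 'c': push. Stack: adc
  Read 'e': push. Stack: adce
  Read 'a': push. Stack: adcea
Final stack: "adcea" (length 5)

5


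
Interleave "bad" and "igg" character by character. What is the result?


Interleaving "bad" and "igg":
  Position 0: 'b' from first, 'i' from second => "bi"
  Position 1: 'a' from first, 'g' from second => "ag"
  Position 2: 'd' from first, 'g' from second => "dg"
Result: biagdg

biagdg


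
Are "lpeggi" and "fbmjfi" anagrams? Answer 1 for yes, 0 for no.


Strings: "lpeggi", "fbmjfi"
Sorted first:  eggilp
Sorted second: bffijm
Differ at position 0: 'e' vs 'b' => not anagrams

0


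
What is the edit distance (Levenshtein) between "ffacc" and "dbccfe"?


Computing edit distance: "ffacc" -> "dbccfe"
DP table:
           d    b    c    c    f    e
      0    1    2    3    4    5    6
  f   1    1    2    3    4    4    5
  f   2    2    2    3    4    4    5
  a   3    3    3    3    4    5    5
  c   4    4    4    3    3    4    5
  c   5    5    5    4    3    4    5
Edit distance = dp[5][6] = 5

5


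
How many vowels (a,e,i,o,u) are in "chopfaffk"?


Input: chopfaffk
Checking each character:
  'c' at position 0: consonant
  'h' at position 1: consonant
  'o' at position 2: vowel (running total: 1)
  'p' at position 3: consonant
  'f' at position 4: consonant
  'a' at position 5: vowel (running total: 2)
  'f' at position 6: consonant
  'f' at position 7: consonant
  'k' at position 8: consonant
Total vowels: 2

2


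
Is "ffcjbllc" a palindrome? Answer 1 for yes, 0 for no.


Input: ffcjbllc
Reversed: cllbjcff
  Compare pos 0 ('f') with pos 7 ('c'): MISMATCH
  Compare pos 1 ('f') with pos 6 ('l'): MISMATCH
  Compare pos 2 ('c') with pos 5 ('l'): MISMATCH
  Compare pos 3 ('j') with pos 4 ('b'): MISMATCH
Result: not a palindrome

0


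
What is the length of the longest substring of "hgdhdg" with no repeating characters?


Input: "hgdhdg"
Sliding window (track last position of each char):
  Position 0 ('h'): window [0,0] length 1 -- new best
  Position 1 ('g'): window [0,1] length 2 -- new best
  Position 2 ('d'): window [0,2] length 3 -- new best
  Position 3 ('h'): repeat (last at 0), move window start to 1
  Position 3 ('h'): window [1,3] length 3
  Position 4 ('d'): repeat (last at 2), move window start to 3
  Position 4 ('d'): window [3,4] length 2
  Position 5 ('g'): window [3,5] length 3
Longest substring with no repeats: "hgd" with length 3

3


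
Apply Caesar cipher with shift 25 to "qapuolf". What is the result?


Caesar cipher: shift "qapuolf" by 25
  'q' (pos 16) + 25 = pos 15 = 'p'
  'a' (pos 0) + 25 = pos 25 = 'z'
  'p' (pos 15) + 25 = pos 14 = 'o'
  'u' (pos 20) + 25 = pos 19 = 't'
  'o' (pos 14) + 25 = pos 13 = 'n'
  'l' (pos 11) + 25 = pos 10 = 'k'
  'f' (pos 5) + 25 = pos 4 = 'e'
Result: pzotnke

pzotnke


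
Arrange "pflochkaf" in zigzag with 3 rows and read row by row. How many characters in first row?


Zigzag "pflochkaf" into 3 rows:
Placing characters:
  'p' => row 0
  'f' => row 1
  'l' => row 2
  'o' => row 1
  'c' => row 0
  'h' => row 1
  'k' => row 2
  'a' => row 1
  'f' => row 0
Rows:
  Row 0: "pcf"
  Row 1: "foha"
  Row 2: "lk"
First row length: 3

3


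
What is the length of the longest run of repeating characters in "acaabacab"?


Input: "acaabacab"
Scanning for longest run:
  Position 1 ('c'): new char, reset run to 1
  Position 2 ('a'): new char, reset run to 1
  Position 3 ('a'): continues run of 'a', length=2
  Position 4 ('b'): new char, reset run to 1
  Position 5 ('a'): new char, reset run to 1
  Position 6 ('c'): new char, reset run to 1
  Position 7 ('a'): new char, reset run to 1
  Position 8 ('b'): new char, reset run to 1
Longest run: 'a' with length 2

2


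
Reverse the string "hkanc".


Input: hkanc
Reading characters right to left:
  Position 4: 'c'
  Position 3: 'n'
  Position 2: 'a'
  Position 1: 'k'
  Position 0: 'h'
Reversed: cnakh

cnakh


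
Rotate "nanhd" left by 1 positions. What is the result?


Input: "nanhd", rotate left by 1
First 1 characters: "n"
Remaining characters: "anhd"
Concatenate remaining + first: "anhd" + "n" = "anhdn"

anhdn


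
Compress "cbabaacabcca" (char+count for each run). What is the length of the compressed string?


Input: cbabaacabcca
Runs:
  'c' x 1 => "c1"
  'b' x 1 => "b1"
  'a' x 1 => "a1"
  'b' x 1 => "b1"
  'a' x 2 => "a2"
  'c' x 1 => "c1"
  'a' x 1 => "a1"
  'b' x 1 => "b1"
  'c' x 2 => "c2"
  'a' x 1 => "a1"
Compressed: "c1b1a1b1a2c1a1b1c2a1"
Compressed length: 20

20


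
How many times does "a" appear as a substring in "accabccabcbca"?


Searching for "a" in "accabccabcbca"
Scanning each position:
  Position 0: "a" => MATCH
  Position 1: "c" => no
  Position 2: "c" => no
  Position 3: "a" => MATCH
  Position 4: "b" => no
  Position 5: "c" => no
  Position 6: "c" => no
  Position 7: "a" => MATCH
  Position 8: "b" => no
  Position 9: "c" => no
  Position 10: "b" => no
  Position 11: "c" => no
  Position 12: "a" => MATCH
Total occurrences: 4

4


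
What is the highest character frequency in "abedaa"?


Input: abedaa
Character counts:
  'a': 3
  'b': 1
  'd': 1
  'e': 1
Maximum frequency: 3

3


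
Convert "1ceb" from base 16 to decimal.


Input: "1ceb" in base 16
Positional expansion:
  Digit '1' (value 1) x 16^3 = 4096
  Digit 'c' (value 12) x 16^2 = 3072
  Digit 'e' (value 14) x 16^1 = 224
  Digit 'b' (value 11) x 16^0 = 11
Sum = 7403

7403


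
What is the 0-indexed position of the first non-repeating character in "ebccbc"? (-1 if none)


Input: ebccbc
Character frequencies:
  'b': 2
  'c': 3
  'e': 1
Scanning left to right for freq == 1:
  Position 0 ('e'): unique! => answer = 0

0


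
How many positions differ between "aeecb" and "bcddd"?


Comparing "aeecb" and "bcddd" position by position:
  Position 0: 'a' vs 'b' => DIFFER
  Position 1: 'e' vs 'c' => DIFFER
  Position 2: 'e' vs 'd' => DIFFER
  Position 3: 'c' vs 'd' => DIFFER
  Position 4: 'b' vs 'd' => DIFFER
Positions that differ: 5

5


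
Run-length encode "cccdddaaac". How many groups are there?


Input: cccdddaaac
Scanning for consecutive runs:
  Group 1: 'c' x 3 (positions 0-2)
  Group 2: 'd' x 3 (positions 3-5)
  Group 3: 'a' x 3 (positions 6-8)
  Group 4: 'c' x 1 (positions 9-9)
Total groups: 4

4


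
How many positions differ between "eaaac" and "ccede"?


Comparing "eaaac" and "ccede" position by position:
  Position 0: 'e' vs 'c' => DIFFER
  Position 1: 'a' vs 'c' => DIFFER
  Position 2: 'a' vs 'e' => DIFFER
  Position 3: 'a' vs 'd' => DIFFER
  Position 4: 'c' vs 'e' => DIFFER
Positions that differ: 5

5


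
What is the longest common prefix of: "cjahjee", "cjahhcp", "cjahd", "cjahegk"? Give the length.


Words: cjahjee, cjahhcp, cjahd, cjahegk
  Position 0: all 'c' => match
  Position 1: all 'j' => match
  Position 2: all 'a' => match
  Position 3: all 'h' => match
  Position 4: ('j', 'h', 'd', 'e') => mismatch, stop
LCP = "cjah" (length 4)

4


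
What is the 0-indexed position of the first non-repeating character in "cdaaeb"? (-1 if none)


Input: cdaaeb
Character frequencies:
  'a': 2
  'b': 1
  'c': 1
  'd': 1
  'e': 1
Scanning left to right for freq == 1:
  Position 0 ('c'): unique! => answer = 0

0


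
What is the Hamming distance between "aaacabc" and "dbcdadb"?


Comparing "aaacabc" and "dbcdadb" position by position:
  Position 0: 'a' vs 'd' => differ
  Position 1: 'a' vs 'b' => differ
  Position 2: 'a' vs 'c' => differ
  Position 3: 'c' vs 'd' => differ
  Position 4: 'a' vs 'a' => same
  Position 5: 'b' vs 'd' => differ
  Position 6: 'c' vs 'b' => differ
Total differences (Hamming distance): 6

6


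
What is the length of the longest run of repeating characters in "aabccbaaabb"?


Input: "aabccbaaabb"
Scanning for longest run:
  Position 1 ('a'): continues run of 'a', length=2
  Position 2 ('b'): new char, reset run to 1
  Position 3 ('c'): new char, reset run to 1
  Position 4 ('c'): continues run of 'c', length=2
  Position 5 ('b'): new char, reset run to 1
  Position 6 ('a'): new char, reset run to 1
  Position 7 ('a'): continues run of 'a', length=2
  Position 8 ('a'): continues run of 'a', length=3
  Position 9 ('b'): new char, reset run to 1
  Position 10 ('b'): continues run of 'b', length=2
Longest run: 'a' with length 3

3


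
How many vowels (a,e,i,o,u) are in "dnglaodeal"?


Input: dnglaodeal
Checking each character:
  'd' at position 0: consonant
  'n' at position 1: consonant
  'g' at position 2: consonant
  'l' at position 3: consonant
  'a' at position 4: vowel (running total: 1)
  'o' at position 5: vowel (running total: 2)
  'd' at position 6: consonant
  'e' at position 7: vowel (running total: 3)
  'a' at position 8: vowel (running total: 4)
  'l' at position 9: consonant
Total vowels: 4

4


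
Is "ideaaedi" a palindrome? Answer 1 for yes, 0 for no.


Input: ideaaedi
Reversed: ideaaedi
  Compare pos 0 ('i') with pos 7 ('i'): match
  Compare pos 1 ('d') with pos 6 ('d'): match
  Compare pos 2 ('e') with pos 5 ('e'): match
  Compare pos 3 ('a') with pos 4 ('a'): match
Result: palindrome

1


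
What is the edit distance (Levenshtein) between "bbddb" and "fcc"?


Computing edit distance: "bbddb" -> "fcc"
DP table:
           f    c    c
      0    1    2    3
  b   1    1    2    3
  b   2    2    2    3
  d   3    3    3    3
  d   4    4    4    4
  b   5    5    5    5
Edit distance = dp[5][3] = 5

5


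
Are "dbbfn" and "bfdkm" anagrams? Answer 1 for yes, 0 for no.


Strings: "dbbfn", "bfdkm"
Sorted first:  bbdfn
Sorted second: bdfkm
Differ at position 1: 'b' vs 'd' => not anagrams

0


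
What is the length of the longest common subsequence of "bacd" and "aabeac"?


LCS of "bacd" and "aabeac"
DP table:
           a    a    b    e    a    c
      0    0    0    0    0    0    0
  b   0    0    0    1    1    1    1
  a   0    1    1    1    1    2    2
  c   0    1    1    1    1    2    3
  d   0    1    1    1    1    2    3
LCS length = dp[4][6] = 3

3


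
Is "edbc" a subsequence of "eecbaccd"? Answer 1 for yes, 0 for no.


Check if "edbc" is a subsequence of "eecbaccd"
Greedy scan:
  Position 0 ('e'): matches sub[0] = 'e'
  Position 1 ('e'): no match needed
  Position 2 ('c'): no match needed
  Position 3 ('b'): no match needed
  Position 4 ('a'): no match needed
  Position 5 ('c'): no match needed
  Position 6 ('c'): no match needed
  Position 7 ('d'): matches sub[1] = 'd'
Only matched 2/4 characters => not a subsequence

0


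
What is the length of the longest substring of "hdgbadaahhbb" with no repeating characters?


Input: "hdgbadaahhbb"
Sliding window (track last position of each char):
  Position 0 ('h'): window [0,0] length 1 -- new best
  Position 1 ('d'): window [0,1] length 2 -- new best
  Position 2 ('g'): window [0,2] length 3 -- new best
  Position 3 ('b'): window [0,3] length 4 -- new best
  Position 4 ('a'): window [0,4] length 5 -- new best
  Position 5 ('d'): repeat (last at 1), move window start to 2
  Position 5 ('d'): window [2,5] length 4
  Position 6 ('a'): repeat (last at 4), move window start to 5
  Position 6 ('a'): window [5,6] length 2
  Position 7 ('a'): repeat (last at 6), move window start to 7
  Position 7 ('a'): window [7,7] length 1
  Position 8 ('h'): window [7,8] length 2
  Position 9 ('h'): repeat (last at 8), move window start to 9
  Position 9 ('h'): window [9,9] length 1
  Position 10 ('b'): window [9,10] length 2
  Position 11 ('b'): repeat (last at 10), move window start to 11
  Position 11 ('b'): window [11,11] length 1
Longest substring with no repeats: "hdgba" with length 5

5


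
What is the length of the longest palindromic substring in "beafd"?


Input: "beafd"
Checking substrings for palindromes:
  No multi-char palindromic substrings found
Longest palindromic substring: "b" with length 1

1


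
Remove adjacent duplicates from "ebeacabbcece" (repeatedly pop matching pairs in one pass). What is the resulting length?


Input: ebeacabbcece
Stack-based adjacent duplicate removal:
  Read 'e': push. Stack: e
  Read 'b': push. Stack: eb
  Read 'e': push. Stack: ebe
  Read 'a': push. Stack: ebea
  Read 'c': push. Stack: ebeac
  Read 'a': push. Stack: ebeaca
  Read 'b': push. Stack: ebeacab
  Read 'b': matches stack top 'b' => pop. Stack: ebeaca
  Read 'c': push. Stack: ebeacac
  Read 'e': push. Stack: ebeacace
  Read 'c': push. Stack: ebeacacec
  Read 'e': push. Stack: ebeacacece
Final stack: "ebeacacece" (length 10)

10


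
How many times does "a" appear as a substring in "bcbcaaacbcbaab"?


Searching for "a" in "bcbcaaacbcbaab"
Scanning each position:
  Position 0: "b" => no
  Position 1: "c" => no
  Position 2: "b" => no
  Position 3: "c" => no
  Position 4: "a" => MATCH
  Position 5: "a" => MATCH
  Position 6: "a" => MATCH
  Position 7: "c" => no
  Position 8: "b" => no
  Position 9: "c" => no
  Position 10: "b" => no
  Position 11: "a" => MATCH
  Position 12: "a" => MATCH
  Position 13: "b" => no
Total occurrences: 5

5


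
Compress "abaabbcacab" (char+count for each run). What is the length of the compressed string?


Input: abaabbcacab
Runs:
  'a' x 1 => "a1"
  'b' x 1 => "b1"
  'a' x 2 => "a2"
  'b' x 2 => "b2"
  'c' x 1 => "c1"
  'a' x 1 => "a1"
  'c' x 1 => "c1"
  'a' x 1 => "a1"
  'b' x 1 => "b1"
Compressed: "a1b1a2b2c1a1c1a1b1"
Compressed length: 18

18


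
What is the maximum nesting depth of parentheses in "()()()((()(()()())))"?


Input: "()()()((()(()()())))"
Tracking depth:
  Position 0 '(': depth becomes 1
  Position 1 ')': depth becomes 0
  Position 2 '(': depth becomes 1
  Position 3 ')': depth becomes 0
  Position 4 '(': depth becomes 1
  Position 5 ')': depth becomes 0
  Position 6 '(': depth becomes 1
  Position 7 '(': depth becomes 2
  Position 8 '(': depth becomes 3
  Position 9 ')': depth becomes 2
  Position 10 '(': depth becomes 3
  Position 11 '(': depth becomes 4
  Position 12 ')': depth becomes 3
  Position 13 '(': depth becomes 4
  Position 14 ')': depth becomes 3
  Position 15 '(': depth becomes 4
  Position 16 ')': depth becomes 3
  Position 17 ')': depth becomes 2
  Position 18 ')': depth becomes 1
  Position 19 ')': depth becomes 0
Maximum depth reached: 4

4


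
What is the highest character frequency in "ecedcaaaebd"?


Input: ecedcaaaebd
Character counts:
  'a': 3
  'b': 1
  'c': 2
  'd': 2
  'e': 3
Maximum frequency: 3

3


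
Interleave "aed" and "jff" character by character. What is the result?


Interleaving "aed" and "jff":
  Position 0: 'a' from first, 'j' from second => "aj"
  Position 1: 'e' from first, 'f' from second => "ef"
  Position 2: 'd' from first, 'f' from second => "df"
Result: ajefdf

ajefdf


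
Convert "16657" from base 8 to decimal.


Input: "16657" in base 8
Positional expansion:
  Digit '1' (value 1) x 8^4 = 4096
  Digit '6' (value 6) x 8^3 = 3072
  Digit '6' (value 6) x 8^2 = 384
  Digit '5' (value 5) x 8^1 = 40
  Digit '7' (value 7) x 8^0 = 7
Sum = 7599

7599


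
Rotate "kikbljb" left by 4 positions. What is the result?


Input: "kikbljb", rotate left by 4
First 4 characters: "kikb"
Remaining characters: "ljb"
Concatenate remaining + first: "ljb" + "kikb" = "ljbkikb"

ljbkikb


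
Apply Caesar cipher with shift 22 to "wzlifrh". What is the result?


Caesar cipher: shift "wzlifrh" by 22
  'w' (pos 22) + 22 = pos 18 = 's'
  'z' (pos 25) + 22 = pos 21 = 'v'
  'l' (pos 11) + 22 = pos 7 = 'h'
  'i' (pos 8) + 22 = pos 4 = 'e'
  'f' (pos 5) + 22 = pos 1 = 'b'
  'r' (pos 17) + 22 = pos 13 = 'n'
  'h' (pos 7) + 22 = pos 3 = 'd'
Result: svhebnd

svhebnd


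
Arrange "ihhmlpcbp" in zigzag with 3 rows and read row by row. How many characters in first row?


Zigzag "ihhmlpcbp" into 3 rows:
Placing characters:
  'i' => row 0
  'h' => row 1
  'h' => row 2
  'm' => row 1
  'l' => row 0
  'p' => row 1
  'c' => row 2
  'b' => row 1
  'p' => row 0
Rows:
  Row 0: "ilp"
  Row 1: "hmpb"
  Row 2: "hc"
First row length: 3

3


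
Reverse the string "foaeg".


Input: foaeg
Reading characters right to left:
  Position 4: 'g'
  Position 3: 'e'
  Position 2: 'a'
  Position 1: 'o'
  Position 0: 'f'
Reversed: geaof

geaof


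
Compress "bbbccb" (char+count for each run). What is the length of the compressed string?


Input: bbbccb
Runs:
  'b' x 3 => "b3"
  'c' x 2 => "c2"
  'b' x 1 => "b1"
Compressed: "b3c2b1"
Compressed length: 6

6


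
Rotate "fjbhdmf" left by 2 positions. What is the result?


Input: "fjbhdmf", rotate left by 2
First 2 characters: "fj"
Remaining characters: "bhdmf"
Concatenate remaining + first: "bhdmf" + "fj" = "bhdmffj"

bhdmffj


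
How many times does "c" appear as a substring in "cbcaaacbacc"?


Searching for "c" in "cbcaaacbacc"
Scanning each position:
  Position 0: "c" => MATCH
  Position 1: "b" => no
  Position 2: "c" => MATCH
  Position 3: "a" => no
  Position 4: "a" => no
  Position 5: "a" => no
  Position 6: "c" => MATCH
  Position 7: "b" => no
  Position 8: "a" => no
  Position 9: "c" => MATCH
  Position 10: "c" => MATCH
Total occurrences: 5

5


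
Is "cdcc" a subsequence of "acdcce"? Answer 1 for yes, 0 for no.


Check if "cdcc" is a subsequence of "acdcce"
Greedy scan:
  Position 0 ('a'): no match needed
  Position 1 ('c'): matches sub[0] = 'c'
  Position 2 ('d'): matches sub[1] = 'd'
  Position 3 ('c'): matches sub[2] = 'c'
  Position 4 ('c'): matches sub[3] = 'c'
  Position 5 ('e'): no match needed
All 4 characters matched => is a subsequence

1


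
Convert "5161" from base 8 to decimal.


Input: "5161" in base 8
Positional expansion:
  Digit '5' (value 5) x 8^3 = 2560
  Digit '1' (value 1) x 8^2 = 64
  Digit '6' (value 6) x 8^1 = 48
  Digit '1' (value 1) x 8^0 = 1
Sum = 2673

2673


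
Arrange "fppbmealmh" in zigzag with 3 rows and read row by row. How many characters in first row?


Zigzag "fppbmealmh" into 3 rows:
Placing characters:
  'f' => row 0
  'p' => row 1
  'p' => row 2
  'b' => row 1
  'm' => row 0
  'e' => row 1
  'a' => row 2
  'l' => row 1
  'm' => row 0
  'h' => row 1
Rows:
  Row 0: "fmm"
  Row 1: "pbelh"
  Row 2: "pa"
First row length: 3

3


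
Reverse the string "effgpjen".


Input: effgpjen
Reading characters right to left:
  Position 7: 'n'
  Position 6: 'e'
  Position 5: 'j'
  Position 4: 'p'
  Position 3: 'g'
  Position 2: 'f'
  Position 1: 'f'
  Position 0: 'e'
Reversed: nejpgffe

nejpgffe


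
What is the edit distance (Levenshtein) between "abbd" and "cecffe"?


Computing edit distance: "abbd" -> "cecffe"
DP table:
           c    e    c    f    f    e
      0    1    2    3    4    5    6
  a   1    1    2    3    4    5    6
  b   2    2    2    3    4    5    6
  b   3    3    3    3    4    5    6
  d   4    4    4    4    4    5    6
Edit distance = dp[4][6] = 6

6


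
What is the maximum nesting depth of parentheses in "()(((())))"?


Input: "()(((())))"
Tracking depth:
  Position 0 '(': depth becomes 1
  Position 1 ')': depth becomes 0
  Position 2 '(': depth becomes 1
  Position 3 '(': depth becomes 2
  Position 4 '(': depth becomes 3
  Position 5 '(': depth becomes 4
  Position 6 ')': depth becomes 3
  Position 7 ')': depth becomes 2
  Position 8 ')': depth becomes 1
  Position 9 ')': depth becomes 0
Maximum depth reached: 4

4


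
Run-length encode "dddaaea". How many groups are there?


Input: dddaaea
Scanning for consecutive runs:
  Group 1: 'd' x 3 (positions 0-2)
  Group 2: 'a' x 2 (positions 3-4)
  Group 3: 'e' x 1 (positions 5-5)
  Group 4: 'a' x 1 (positions 6-6)
Total groups: 4

4


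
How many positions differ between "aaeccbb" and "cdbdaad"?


Comparing "aaeccbb" and "cdbdaad" position by position:
  Position 0: 'a' vs 'c' => DIFFER
  Position 1: 'a' vs 'd' => DIFFER
  Position 2: 'e' vs 'b' => DIFFER
  Position 3: 'c' vs 'd' => DIFFER
  Position 4: 'c' vs 'a' => DIFFER
  Position 5: 'b' vs 'a' => DIFFER
  Position 6: 'b' vs 'd' => DIFFER
Positions that differ: 7

7


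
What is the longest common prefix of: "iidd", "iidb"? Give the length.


Words: iidd, iidb
  Position 0: all 'i' => match
  Position 1: all 'i' => match
  Position 2: all 'd' => match
  Position 3: ('d', 'b') => mismatch, stop
LCP = "iid" (length 3)

3


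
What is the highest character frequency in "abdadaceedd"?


Input: abdadaceedd
Character counts:
  'a': 3
  'b': 1
  'c': 1
  'd': 4
  'e': 2
Maximum frequency: 4

4


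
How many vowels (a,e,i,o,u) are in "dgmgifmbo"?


Input: dgmgifmbo
Checking each character:
  'd' at position 0: consonant
  'g' at position 1: consonant
  'm' at position 2: consonant
  'g' at position 3: consonant
  'i' at position 4: vowel (running total: 1)
  'f' at position 5: consonant
  'm' at position 6: consonant
  'b' at position 7: consonant
  'o' at position 8: vowel (running total: 2)
Total vowels: 2

2


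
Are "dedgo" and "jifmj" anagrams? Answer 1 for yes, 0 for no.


Strings: "dedgo", "jifmj"
Sorted first:  ddego
Sorted second: fijjm
Differ at position 0: 'd' vs 'f' => not anagrams

0


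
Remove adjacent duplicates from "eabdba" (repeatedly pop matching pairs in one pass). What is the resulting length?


Input: eabdba
Stack-based adjacent duplicate removal:
  Read 'e': push. Stack: e
  Read 'a': push. Stack: ea
  Read 'b': push. Stack: eab
  Read 'd': push. Stack: eabd
  Read 'b': push. Stack: eabdb
  Read 'a': push. Stack: eabdba
Final stack: "eabdba" (length 6)

6


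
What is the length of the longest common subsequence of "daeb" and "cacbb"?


LCS of "daeb" and "cacbb"
DP table:
           c    a    c    b    b
      0    0    0    0    0    0
  d   0    0    0    0    0    0
  a   0    0    1    1    1    1
  e   0    0    1    1    1    1
  b   0    0    1    1    2    2
LCS length = dp[4][5] = 2

2


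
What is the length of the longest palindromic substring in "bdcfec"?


Input: "bdcfec"
Checking substrings for palindromes:
  No multi-char palindromic substrings found
Longest palindromic substring: "b" with length 1

1


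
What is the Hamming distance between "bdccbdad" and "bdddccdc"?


Comparing "bdccbdad" and "bdddccdc" position by position:
  Position 0: 'b' vs 'b' => same
  Position 1: 'd' vs 'd' => same
  Position 2: 'c' vs 'd' => differ
  Position 3: 'c' vs 'd' => differ
  Position 4: 'b' vs 'c' => differ
  Position 5: 'd' vs 'c' => differ
  Position 6: 'a' vs 'd' => differ
  Position 7: 'd' vs 'c' => differ
Total differences (Hamming distance): 6

6


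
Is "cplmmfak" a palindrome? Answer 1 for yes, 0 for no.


Input: cplmmfak
Reversed: kafmmlpc
  Compare pos 0 ('c') with pos 7 ('k'): MISMATCH
  Compare pos 1 ('p') with pos 6 ('a'): MISMATCH
  Compare pos 2 ('l') with pos 5 ('f'): MISMATCH
  Compare pos 3 ('m') with pos 4 ('m'): match
Result: not a palindrome

0


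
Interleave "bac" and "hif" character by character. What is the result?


Interleaving "bac" and "hif":
  Position 0: 'b' from first, 'h' from second => "bh"
  Position 1: 'a' from first, 'i' from second => "ai"
  Position 2: 'c' from first, 'f' from second => "cf"
Result: bhaicf

bhaicf


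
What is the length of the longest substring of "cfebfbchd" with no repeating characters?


Input: "cfebfbchd"
Sliding window (track last position of each char):
  Position 0 ('c'): window [0,0] length 1 -- new best
  Position 1 ('f'): window [0,1] length 2 -- new best
  Position 2 ('e'): window [0,2] length 3 -- new best
  Position 3 ('b'): window [0,3] length 4 -- new best
  Position 4 ('f'): repeat (last at 1), move window start to 2
  Position 4 ('f'): window [2,4] length 3
  Position 5 ('b'): repeat (last at 3), move window start to 4
  Position 5 ('b'): window [4,5] length 2
  Position 6 ('c'): window [4,6] length 3
  Position 7 ('h'): window [4,7] length 4
  Position 8 ('d'): window [4,8] length 5 -- new best
Longest substring with no repeats: "fbchd" with length 5

5


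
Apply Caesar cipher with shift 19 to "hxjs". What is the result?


Caesar cipher: shift "hxjs" by 19
  'h' (pos 7) + 19 = pos 0 = 'a'
  'x' (pos 23) + 19 = pos 16 = 'q'
  'j' (pos 9) + 19 = pos 2 = 'c'
  's' (pos 18) + 19 = pos 11 = 'l'
Result: aqcl

aqcl


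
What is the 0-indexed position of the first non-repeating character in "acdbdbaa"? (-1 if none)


Input: acdbdbaa
Character frequencies:
  'a': 3
  'b': 2
  'c': 1
  'd': 2
Scanning left to right for freq == 1:
  Position 0 ('a'): freq=3, skip
  Position 1 ('c'): unique! => answer = 1

1


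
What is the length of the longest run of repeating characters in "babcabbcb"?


Input: "babcabbcb"
Scanning for longest run:
  Position 1 ('a'): new char, reset run to 1
  Position 2 ('b'): new char, reset run to 1
  Position 3 ('c'): new char, reset run to 1
  Position 4 ('a'): new char, reset run to 1
  Position 5 ('b'): new char, reset run to 1
  Position 6 ('b'): continues run of 'b', length=2
  Position 7 ('c'): new char, reset run to 1
  Position 8 ('b'): new char, reset run to 1
Longest run: 'b' with length 2

2


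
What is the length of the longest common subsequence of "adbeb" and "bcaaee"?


LCS of "adbeb" and "bcaaee"
DP table:
           b    c    a    a    e    e
      0    0    0    0    0    0    0
  a   0    0    0    1    1    1    1
  d   0    0    0    1    1    1    1
  b   0    1    1    1    1    1    1
  e   0    1    1    1    1    2    2
  b   0    1    1    1    1    2    2
LCS length = dp[5][6] = 2

2


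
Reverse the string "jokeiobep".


Input: jokeiobep
Reading characters right to left:
  Position 8: 'p'
  Position 7: 'e'
  Position 6: 'b'
  Position 5: 'o'
  Position 4: 'i'
  Position 3: 'e'
  Position 2: 'k'
  Position 1: 'o'
  Position 0: 'j'
Reversed: peboiekoj

peboiekoj


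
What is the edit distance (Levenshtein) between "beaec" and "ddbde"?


Computing edit distance: "beaec" -> "ddbde"
DP table:
           d    d    b    d    e
      0    1    2    3    4    5
  b   1    1    2    2    3    4
  e   2    2    2    3    3    3
  a   3    3    3    3    4    4
  e   4    4    4    4    4    4
  c   5    5    5    5    5    5
Edit distance = dp[5][5] = 5

5


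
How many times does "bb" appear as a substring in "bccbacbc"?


Searching for "bb" in "bccbacbc"
Scanning each position:
  Position 0: "bc" => no
  Position 1: "cc" => no
  Position 2: "cb" => no
  Position 3: "ba" => no
  Position 4: "ac" => no
  Position 5: "cb" => no
  Position 6: "bc" => no
Total occurrences: 0

0


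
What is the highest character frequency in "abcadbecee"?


Input: abcadbecee
Character counts:
  'a': 2
  'b': 2
  'c': 2
  'd': 1
  'e': 3
Maximum frequency: 3

3


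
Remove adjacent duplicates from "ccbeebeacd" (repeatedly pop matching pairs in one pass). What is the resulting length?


Input: ccbeebeacd
Stack-based adjacent duplicate removal:
  Read 'c': push. Stack: c
  Read 'c': matches stack top 'c' => pop. Stack: (empty)
  Read 'b': push. Stack: b
  Read 'e': push. Stack: be
  Read 'e': matches stack top 'e' => pop. Stack: b
  Read 'b': matches stack top 'b' => pop. Stack: (empty)
  Read 'e': push. Stack: e
  Read 'a': push. Stack: ea
  Read 'c': push. Stack: eac
  Read 'd': push. Stack: eacd
Final stack: "eacd" (length 4)

4


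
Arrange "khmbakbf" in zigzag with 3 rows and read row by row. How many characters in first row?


Zigzag "khmbakbf" into 3 rows:
Placing characters:
  'k' => row 0
  'h' => row 1
  'm' => row 2
  'b' => row 1
  'a' => row 0
  'k' => row 1
  'b' => row 2
  'f' => row 1
Rows:
  Row 0: "ka"
  Row 1: "hbkf"
  Row 2: "mb"
First row length: 2

2


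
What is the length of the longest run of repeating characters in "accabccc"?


Input: "accabccc"
Scanning for longest run:
  Position 1 ('c'): new char, reset run to 1
  Position 2 ('c'): continues run of 'c', length=2
  Position 3 ('a'): new char, reset run to 1
  Position 4 ('b'): new char, reset run to 1
  Position 5 ('c'): new char, reset run to 1
  Position 6 ('c'): continues run of 'c', length=2
  Position 7 ('c'): continues run of 'c', length=3
Longest run: 'c' with length 3

3


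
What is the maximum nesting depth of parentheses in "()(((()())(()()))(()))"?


Input: "()(((()())(()()))(()))"
Tracking depth:
  Position 0 '(': depth becomes 1
  Position 1 ')': depth becomes 0
  Position 2 '(': depth becomes 1
  Position 3 '(': depth becomes 2
  Position 4 '(': depth becomes 3
  Position 5 '(': depth becomes 4
  Position 6 ')': depth becomes 3
  Position 7 '(': depth becomes 4
  Position 8 ')': depth becomes 3
  Position 9 ')': depth becomes 2
  Position 10 '(': depth becomes 3
  Position 11 '(': depth becomes 4
  Position 12 ')': depth becomes 3
  Position 13 '(': depth becomes 4
  Position 14 ')': depth becomes 3
  Position 15 ')': depth becomes 2
  Position 16 ')': depth becomes 1
  Position 17 '(': depth becomes 2
  Position 18 '(': depth becomes 3
  Position 19 ')': depth becomes 2
  Position 20 ')': depth becomes 1
  Position 21 ')': depth becomes 0
Maximum depth reached: 4

4


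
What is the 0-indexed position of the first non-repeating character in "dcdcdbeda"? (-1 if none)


Input: dcdcdbeda
Character frequencies:
  'a': 1
  'b': 1
  'c': 2
  'd': 4
  'e': 1
Scanning left to right for freq == 1:
  Position 0 ('d'): freq=4, skip
  Position 1 ('c'): freq=2, skip
  Position 2 ('d'): freq=4, skip
  Position 3 ('c'): freq=2, skip
  Position 4 ('d'): freq=4, skip
  Position 5 ('b'): unique! => answer = 5

5


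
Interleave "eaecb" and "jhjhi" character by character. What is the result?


Interleaving "eaecb" and "jhjhi":
  Position 0: 'e' from first, 'j' from second => "ej"
  Position 1: 'a' from first, 'h' from second => "ah"
  Position 2: 'e' from first, 'j' from second => "ej"
  Position 3: 'c' from first, 'h' from second => "ch"
  Position 4: 'b' from first, 'i' from second => "bi"
Result: ejahejchbi

ejahejchbi


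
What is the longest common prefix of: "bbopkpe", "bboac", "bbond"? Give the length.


Words: bbopkpe, bboac, bbond
  Position 0: all 'b' => match
  Position 1: all 'b' => match
  Position 2: all 'o' => match
  Position 3: ('p', 'a', 'n') => mismatch, stop
LCP = "bbo" (length 3)

3


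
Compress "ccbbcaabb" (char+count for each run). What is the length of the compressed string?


Input: ccbbcaabb
Runs:
  'c' x 2 => "c2"
  'b' x 2 => "b2"
  'c' x 1 => "c1"
  'a' x 2 => "a2"
  'b' x 2 => "b2"
Compressed: "c2b2c1a2b2"
Compressed length: 10

10


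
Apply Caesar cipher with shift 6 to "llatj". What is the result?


Caesar cipher: shift "llatj" by 6
  'l' (pos 11) + 6 = pos 17 = 'r'
  'l' (pos 11) + 6 = pos 17 = 'r'
  'a' (pos 0) + 6 = pos 6 = 'g'
  't' (pos 19) + 6 = pos 25 = 'z'
  'j' (pos 9) + 6 = pos 15 = 'p'
Result: rrgzp

rrgzp
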